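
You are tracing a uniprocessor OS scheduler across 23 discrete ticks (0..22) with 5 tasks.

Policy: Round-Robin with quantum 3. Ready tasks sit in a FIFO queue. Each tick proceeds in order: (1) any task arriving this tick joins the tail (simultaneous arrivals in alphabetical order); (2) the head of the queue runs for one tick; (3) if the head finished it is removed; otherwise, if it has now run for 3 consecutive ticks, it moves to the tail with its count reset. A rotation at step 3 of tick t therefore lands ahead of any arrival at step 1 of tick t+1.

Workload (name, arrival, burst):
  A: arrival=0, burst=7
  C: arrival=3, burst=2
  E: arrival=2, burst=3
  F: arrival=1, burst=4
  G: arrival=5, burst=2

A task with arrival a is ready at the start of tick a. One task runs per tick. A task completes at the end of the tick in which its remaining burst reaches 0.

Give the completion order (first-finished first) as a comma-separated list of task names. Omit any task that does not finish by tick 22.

t=0: queue=[A] q_used=0 → run A
t=1: queue=[A,F] q_used=1 → run A
t=2: queue=[A,F,E] q_used=2 → run A
t=3: queue=[F,E,A,C] q_used=0 → run F
t=4: queue=[F,E,A,C] q_used=1 → run F
t=5: queue=[F,E,A,C,G] q_used=2 → run F
t=6: queue=[E,A,C,G,F] q_used=0 → run E
t=7: queue=[E,A,C,G,F] q_used=1 → run E
t=8: queue=[E,A,C,G,F] q_used=2 → run E
t=9: queue=[A,C,G,F] q_used=0 → run A
t=10: queue=[A,C,G,F] q_used=1 → run A
t=11: queue=[A,C,G,F] q_used=2 → run A
t=12: queue=[C,G,F,A] q_used=0 → run C
t=13: queue=[C,G,F,A] q_used=1 → run C
t=14: queue=[G,F,A] q_used=0 → run G
t=15: queue=[G,F,A] q_used=1 → run G
t=16: queue=[F,A] q_used=0 → run F
t=17: queue=[A] q_used=0 → run A
t=18: (idle)
t=19: (idle)
t=20: (idle)
t=21: (idle)
t=22: (idle)

completion order = E, C, G, F, A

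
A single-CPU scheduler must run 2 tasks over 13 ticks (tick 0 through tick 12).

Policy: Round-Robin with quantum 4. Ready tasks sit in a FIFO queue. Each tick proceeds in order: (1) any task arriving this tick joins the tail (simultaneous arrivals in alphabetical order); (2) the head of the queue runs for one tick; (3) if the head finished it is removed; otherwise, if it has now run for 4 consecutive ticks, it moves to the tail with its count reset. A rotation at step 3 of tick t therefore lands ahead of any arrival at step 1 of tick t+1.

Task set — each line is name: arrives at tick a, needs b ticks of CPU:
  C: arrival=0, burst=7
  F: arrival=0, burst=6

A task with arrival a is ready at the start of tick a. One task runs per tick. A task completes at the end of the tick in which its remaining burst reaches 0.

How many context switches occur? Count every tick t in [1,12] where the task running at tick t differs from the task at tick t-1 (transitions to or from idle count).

t=0: queue=[C,F] q_used=0 → run C
t=1: queue=[C,F] q_used=1 → run C
t=2: queue=[C,F] q_used=2 → run C
t=3: queue=[C,F] q_used=3 → run C
t=4: queue=[F,C] q_used=0 → run F
t=5: queue=[F,C] q_used=1 → run F
t=6: queue=[F,C] q_used=2 → run F
t=7: queue=[F,C] q_used=3 → run F
t=8: queue=[C,F] q_used=0 → run C
t=9: queue=[C,F] q_used=1 → run C
t=10: queue=[C,F] q_used=2 → run C
t=11: queue=[F] q_used=0 → run F
t=12: queue=[F] q_used=1 → run F

context switches = 3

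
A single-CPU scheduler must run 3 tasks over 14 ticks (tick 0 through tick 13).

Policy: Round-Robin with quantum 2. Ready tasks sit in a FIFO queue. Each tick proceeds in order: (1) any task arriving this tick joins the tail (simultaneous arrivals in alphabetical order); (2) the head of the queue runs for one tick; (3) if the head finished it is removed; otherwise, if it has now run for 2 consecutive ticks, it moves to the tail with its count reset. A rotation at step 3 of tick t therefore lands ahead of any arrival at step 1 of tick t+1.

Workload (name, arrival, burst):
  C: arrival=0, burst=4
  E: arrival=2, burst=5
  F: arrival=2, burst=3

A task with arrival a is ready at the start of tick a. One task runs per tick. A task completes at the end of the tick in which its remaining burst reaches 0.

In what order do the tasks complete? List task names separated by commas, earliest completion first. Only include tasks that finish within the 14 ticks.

t=0: queue=[C] q_used=0 → run C
t=1: queue=[C] q_used=1 → run C
t=2: queue=[C,E,F] q_used=0 → run C
t=3: queue=[C,E,F] q_used=1 → run C
t=4: queue=[E,F] q_used=0 → run E
t=5: queue=[E,F] q_used=1 → run E
t=6: queue=[F,E] q_used=0 → run F
t=7: queue=[F,E] q_used=1 → run F
t=8: queue=[E,F] q_used=0 → run E
t=9: queue=[E,F] q_used=1 → run E
t=10: queue=[F,E] q_used=0 → run F
t=11: queue=[E] q_used=0 → run E
t=12: (idle)
t=13: (idle)

completion order = C, F, E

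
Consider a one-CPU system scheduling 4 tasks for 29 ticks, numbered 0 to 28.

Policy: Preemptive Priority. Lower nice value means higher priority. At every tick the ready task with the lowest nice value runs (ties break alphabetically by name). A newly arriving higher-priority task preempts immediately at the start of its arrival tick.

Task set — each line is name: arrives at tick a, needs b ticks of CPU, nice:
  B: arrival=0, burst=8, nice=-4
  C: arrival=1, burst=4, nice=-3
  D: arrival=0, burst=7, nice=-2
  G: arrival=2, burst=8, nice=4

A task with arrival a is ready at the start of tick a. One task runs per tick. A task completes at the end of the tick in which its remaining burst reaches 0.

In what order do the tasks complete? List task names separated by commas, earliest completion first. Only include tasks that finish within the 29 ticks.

completion order = B, C, D, G

t=0: ready={B,D} → run B
t=1: ready={B,C,D} → run B
t=2: ready={B,C,D,G} → run B
t=3: ready={B,C,D,G} → run B
t=4: ready={B,C,D,G} → run B
t=5: ready={B,C,D,G} → run B
t=6: ready={B,C,D,G} → run B
t=7: ready={B,C,D,G} → run B
t=8: ready={C,D,G} → run C
t=9: ready={C,D,G} → run C
t=10: ready={C,D,G} → run C
t=11: ready={C,D,G} → run C
t=12: ready={D,G} → run D
t=13: ready={D,G} → run D
t=14: ready={D,G} → run D
t=15: ready={D,G} → run D
t=16: ready={D,G} → run D
t=17: ready={D,G} → run D
t=18: ready={D,G} → run D
t=19: ready={G} → run G
t=20: ready={G} → run G
t=21: ready={G} → run G
t=22: ready={G} → run G
t=23: ready={G} → run G
t=24: ready={G} → run G
t=25: ready={G} → run G
t=26: ready={G} → run G
t=27: (idle)
t=28: (idle)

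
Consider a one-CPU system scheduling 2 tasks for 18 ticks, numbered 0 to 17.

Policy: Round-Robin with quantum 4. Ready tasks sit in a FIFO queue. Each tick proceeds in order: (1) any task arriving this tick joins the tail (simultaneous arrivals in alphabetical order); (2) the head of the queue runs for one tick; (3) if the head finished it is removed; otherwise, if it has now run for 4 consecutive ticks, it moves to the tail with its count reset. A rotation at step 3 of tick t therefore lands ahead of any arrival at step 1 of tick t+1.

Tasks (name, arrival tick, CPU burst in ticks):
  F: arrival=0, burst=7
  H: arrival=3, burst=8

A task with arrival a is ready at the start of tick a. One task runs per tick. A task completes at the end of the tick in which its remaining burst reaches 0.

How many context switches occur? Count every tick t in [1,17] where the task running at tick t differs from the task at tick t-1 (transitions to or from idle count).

context switches = 4

t=0: queue=[F] q_used=0 → run F
t=1: queue=[F] q_used=1 → run F
t=2: queue=[F] q_used=2 → run F
t=3: queue=[F,H] q_used=3 → run F
t=4: queue=[H,F] q_used=0 → run H
t=5: queue=[H,F] q_used=1 → run H
t=6: queue=[H,F] q_used=2 → run H
t=7: queue=[H,F] q_used=3 → run H
t=8: queue=[F,H] q_used=0 → run F
t=9: queue=[F,H] q_used=1 → run F
t=10: queue=[F,H] q_used=2 → run F
t=11: queue=[H] q_used=0 → run H
t=12: queue=[H] q_used=1 → run H
t=13: queue=[H] q_used=2 → run H
t=14: queue=[H] q_used=3 → run H
t=15: (idle)
t=16: (idle)
t=17: (idle)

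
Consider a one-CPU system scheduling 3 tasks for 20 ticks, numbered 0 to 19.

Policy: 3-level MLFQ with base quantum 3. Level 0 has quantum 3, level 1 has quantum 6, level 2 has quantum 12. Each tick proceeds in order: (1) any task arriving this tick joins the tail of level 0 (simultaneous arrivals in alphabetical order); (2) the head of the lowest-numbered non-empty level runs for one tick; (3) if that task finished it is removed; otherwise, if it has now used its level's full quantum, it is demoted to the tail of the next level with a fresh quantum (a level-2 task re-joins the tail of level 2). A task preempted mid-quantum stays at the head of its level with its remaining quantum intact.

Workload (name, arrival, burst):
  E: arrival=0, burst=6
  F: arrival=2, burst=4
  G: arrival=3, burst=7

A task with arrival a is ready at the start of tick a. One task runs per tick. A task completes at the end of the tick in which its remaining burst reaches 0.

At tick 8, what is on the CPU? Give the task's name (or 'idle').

running at tick 8 = G

t=0: L0/L1/L2 = E/-/- → run E
t=1: L0/L1/L2 = E/-/- → run E
t=2: L0/L1/L2 = EF/-/- → run E
t=3: L0/L1/L2 = FG/E/- → run F
t=4: L0/L1/L2 = FG/E/- → run F
t=5: L0/L1/L2 = FG/E/- → run F
t=6: L0/L1/L2 = G/EF/- → run G
t=7: L0/L1/L2 = G/EF/- → run G
t=8: L0/L1/L2 = G/EF/- → run G
t=9: L0/L1/L2 = -/EFG/- → run E
t=10: L0/L1/L2 = -/EFG/- → run E
t=11: L0/L1/L2 = -/EFG/- → run E
t=12: L0/L1/L2 = -/FG/- → run F
t=13: L0/L1/L2 = -/G/- → run G
t=14: L0/L1/L2 = -/G/- → run G
t=15: L0/L1/L2 = -/G/- → run G
t=16: L0/L1/L2 = -/G/- → run G
t=17: (idle)
t=18: (idle)
t=19: (idle)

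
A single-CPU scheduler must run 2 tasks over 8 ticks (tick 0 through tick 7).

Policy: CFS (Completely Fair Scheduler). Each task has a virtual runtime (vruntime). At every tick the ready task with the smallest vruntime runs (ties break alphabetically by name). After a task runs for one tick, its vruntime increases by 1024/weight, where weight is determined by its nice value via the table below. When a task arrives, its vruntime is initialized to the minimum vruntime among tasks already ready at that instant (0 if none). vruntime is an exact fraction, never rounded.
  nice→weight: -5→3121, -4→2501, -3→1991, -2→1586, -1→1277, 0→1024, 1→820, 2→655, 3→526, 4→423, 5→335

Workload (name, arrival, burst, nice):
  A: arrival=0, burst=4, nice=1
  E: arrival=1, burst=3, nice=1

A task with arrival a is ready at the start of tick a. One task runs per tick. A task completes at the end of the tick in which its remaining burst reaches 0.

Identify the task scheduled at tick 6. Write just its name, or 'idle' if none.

running at tick 6 = E

t=0: vr[A=0] → run A
t=1: vr[A=256/205 E=256/205] → run A
t=2: vr[A=512/205 E=256/205] → run E
t=3: vr[A=512/205 E=512/205] → run A
t=4: vr[A=768/205 E=512/205] → run E
t=5: vr[A=768/205 E=768/205] → run A
t=6: vr[E=768/205] → run E
t=7: (idle)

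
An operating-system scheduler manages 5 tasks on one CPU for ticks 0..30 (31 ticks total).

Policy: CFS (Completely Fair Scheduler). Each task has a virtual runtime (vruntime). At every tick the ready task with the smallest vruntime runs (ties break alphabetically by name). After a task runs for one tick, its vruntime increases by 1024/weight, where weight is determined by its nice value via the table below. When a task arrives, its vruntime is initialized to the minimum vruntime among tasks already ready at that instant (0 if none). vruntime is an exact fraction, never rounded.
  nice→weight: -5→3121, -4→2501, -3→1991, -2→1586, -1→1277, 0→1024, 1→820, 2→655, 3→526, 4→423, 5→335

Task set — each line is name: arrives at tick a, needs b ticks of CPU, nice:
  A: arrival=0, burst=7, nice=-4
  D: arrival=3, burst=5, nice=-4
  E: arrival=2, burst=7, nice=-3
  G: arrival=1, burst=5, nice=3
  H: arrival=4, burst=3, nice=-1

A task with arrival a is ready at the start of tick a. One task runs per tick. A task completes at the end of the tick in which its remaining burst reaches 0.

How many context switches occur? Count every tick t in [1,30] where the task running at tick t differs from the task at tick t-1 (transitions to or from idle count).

t=0: vr[A=0] → run A
t=1: vr[A=1024/2501 G=1024/2501] → run A
t=2: vr[A=2048/2501 E=1024/2501 G=1024/2501] → run E
t=3: vr[A=2048/2501 D=1024/2501 E=4599808/4979491 G=1024/2501] → run D
t=4: vr[A=2048/2501 D=2048/2501 E=4599808/4979491 G=1024/2501 H=1024/2501] → run G
t=5: vr[A=2048/2501 D=2048/2501 E=4599808/4979491 G=1549824/657763 H=1024/2501] → run H
t=6: vr[A=2048/2501 D=2048/2501 E=4599808/4979491 G=1549824/657763 H=3868672/3193777] → run A
t=7: vr[A=3072/2501 D=2048/2501 E=4599808/4979491 G=1549824/657763 H=3868672/3193777] → run D
t=8: vr[A=3072/2501 D=3072/2501 E=4599808/4979491 G=1549824/657763 H=3868672/3193777] → run E
t=9: vr[A=3072/2501 D=3072/2501 E=7160832/4979491 G=1549824/657763 H=3868672/3193777] → run H
t=10: vr[A=3072/2501 D=3072/2501 E=7160832/4979491 G=1549824/657763 H=6429696/3193777] → run A
t=11: vr[A=4096/2501 D=3072/2501 E=7160832/4979491 G=1549824/657763 H=6429696/3193777] → run D
t=12: vr[A=4096/2501 D=4096/2501 E=7160832/4979491 G=1549824/657763 H=6429696/3193777] → run E
t=13: vr[A=4096/2501 D=4096/2501 E=9721856/4979491 G=1549824/657763 H=6429696/3193777] → run A
t=14: vr[A=5120/2501 D=4096/2501 E=9721856/4979491 G=1549824/657763 H=6429696/3193777] → run D
t=15: vr[A=5120/2501 D=5120/2501 E=9721856/4979491 G=1549824/657763 H=6429696/3193777] → run E
t=16: vr[A=5120/2501 D=5120/2501 E=12282880/4979491 G=1549824/657763 H=6429696/3193777] → run H
t=17: vr[A=5120/2501 D=5120/2501 E=12282880/4979491 G=1549824/657763] → run A
t=18: vr[A=6144/2501 D=5120/2501 E=12282880/4979491 G=1549824/657763] → run D
t=19: vr[A=6144/2501 E=12282880/4979491 G=1549824/657763] → run G
t=20: vr[A=6144/2501 E=12282880/4979491 G=2830336/657763] → run A
t=21: vr[E=12282880/4979491 G=2830336/657763] → run E
t=22: vr[E=14843904/4979491 G=2830336/657763] → run E
t=23: vr[E=17404928/4979491 G=2830336/657763] → run E
t=24: vr[G=2830336/657763] → run G
t=25: vr[G=4110848/657763] → run G
t=26: vr[G=5391360/657763] → run G
t=27: (idle)
t=28: (idle)
t=29: (idle)
t=30: (idle)

context switches = 22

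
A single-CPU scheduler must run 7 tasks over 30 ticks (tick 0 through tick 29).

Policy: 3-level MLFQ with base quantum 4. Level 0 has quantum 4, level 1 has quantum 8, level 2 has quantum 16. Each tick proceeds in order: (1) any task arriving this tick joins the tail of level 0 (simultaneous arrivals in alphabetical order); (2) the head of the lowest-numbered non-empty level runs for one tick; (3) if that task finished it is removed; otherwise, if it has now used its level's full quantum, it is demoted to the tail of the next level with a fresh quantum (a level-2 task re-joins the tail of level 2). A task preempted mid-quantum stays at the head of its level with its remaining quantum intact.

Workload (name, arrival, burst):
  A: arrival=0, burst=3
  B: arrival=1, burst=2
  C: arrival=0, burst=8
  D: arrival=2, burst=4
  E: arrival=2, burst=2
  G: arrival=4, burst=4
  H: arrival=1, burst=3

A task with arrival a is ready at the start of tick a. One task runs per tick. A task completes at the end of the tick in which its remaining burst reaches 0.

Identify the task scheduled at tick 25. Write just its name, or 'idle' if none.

running at tick 25 = C

t=0: L0/L1/L2 = AC/-/- → run A
t=1: L0/L1/L2 = ACBH/-/- → run A
t=2: L0/L1/L2 = ACBHDE/-/- → run A
t=3: L0/L1/L2 = CBHDE/-/- → run C
t=4: L0/L1/L2 = CBHDEG/-/- → run C
t=5: L0/L1/L2 = CBHDEG/-/- → run C
t=6: L0/L1/L2 = CBHDEG/-/- → run C
t=7: L0/L1/L2 = BHDEG/C/- → run B
t=8: L0/L1/L2 = BHDEG/C/- → run B
t=9: L0/L1/L2 = HDEG/C/- → run H
t=10: L0/L1/L2 = HDEG/C/- → run H
t=11: L0/L1/L2 = HDEG/C/- → run H
t=12: L0/L1/L2 = DEG/C/- → run D
t=13: L0/L1/L2 = DEG/C/- → run D
t=14: L0/L1/L2 = DEG/C/- → run D
t=15: L0/L1/L2 = DEG/C/- → run D
t=16: L0/L1/L2 = EG/C/- → run E
t=17: L0/L1/L2 = EG/C/- → run E
t=18: L0/L1/L2 = G/C/- → run G
t=19: L0/L1/L2 = G/C/- → run G
t=20: L0/L1/L2 = G/C/- → run G
t=21: L0/L1/L2 = G/C/- → run G
t=22: L0/L1/L2 = -/C/- → run C
t=23: L0/L1/L2 = -/C/- → run C
t=24: L0/L1/L2 = -/C/- → run C
t=25: L0/L1/L2 = -/C/- → run C
t=26: (idle)
t=27: (idle)
t=28: (idle)
t=29: (idle)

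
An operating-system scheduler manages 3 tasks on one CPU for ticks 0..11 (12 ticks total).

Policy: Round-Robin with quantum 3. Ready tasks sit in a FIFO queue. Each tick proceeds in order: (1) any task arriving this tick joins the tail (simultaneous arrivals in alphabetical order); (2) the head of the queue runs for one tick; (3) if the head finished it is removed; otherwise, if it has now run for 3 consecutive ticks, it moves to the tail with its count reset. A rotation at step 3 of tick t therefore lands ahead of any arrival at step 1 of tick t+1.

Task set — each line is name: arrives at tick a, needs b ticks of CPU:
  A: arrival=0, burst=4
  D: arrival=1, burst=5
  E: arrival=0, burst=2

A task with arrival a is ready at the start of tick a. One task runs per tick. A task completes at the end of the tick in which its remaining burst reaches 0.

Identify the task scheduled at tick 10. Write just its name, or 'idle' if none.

t=0: queue=[A,E] q_used=0 → run A
t=1: queue=[A,E,D] q_used=1 → run A
t=2: queue=[A,E,D] q_used=2 → run A
t=3: queue=[E,D,A] q_used=0 → run E
t=4: queue=[E,D,A] q_used=1 → run E
t=5: queue=[D,A] q_used=0 → run D
t=6: queue=[D,A] q_used=1 → run D
t=7: queue=[D,A] q_used=2 → run D
t=8: queue=[A,D] q_used=0 → run A
t=9: queue=[D] q_used=0 → run D
t=10: queue=[D] q_used=1 → run D
t=11: (idle)

running at tick 10 = D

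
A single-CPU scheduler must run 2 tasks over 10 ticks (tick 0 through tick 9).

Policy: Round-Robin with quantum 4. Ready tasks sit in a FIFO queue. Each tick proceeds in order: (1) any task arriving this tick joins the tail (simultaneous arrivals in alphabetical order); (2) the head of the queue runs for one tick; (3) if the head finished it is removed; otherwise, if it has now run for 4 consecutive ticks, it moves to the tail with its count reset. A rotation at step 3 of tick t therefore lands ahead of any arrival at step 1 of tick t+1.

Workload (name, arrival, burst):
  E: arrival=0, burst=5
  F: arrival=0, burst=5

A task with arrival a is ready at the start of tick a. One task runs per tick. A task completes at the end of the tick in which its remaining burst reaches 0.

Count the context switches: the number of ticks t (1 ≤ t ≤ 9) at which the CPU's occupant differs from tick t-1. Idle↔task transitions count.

context switches = 3

t=0: queue=[E,F] q_used=0 → run E
t=1: queue=[E,F] q_used=1 → run E
t=2: queue=[E,F] q_used=2 → run E
t=3: queue=[E,F] q_used=3 → run E
t=4: queue=[F,E] q_used=0 → run F
t=5: queue=[F,E] q_used=1 → run F
t=6: queue=[F,E] q_used=2 → run F
t=7: queue=[F,E] q_used=3 → run F
t=8: queue=[E,F] q_used=0 → run E
t=9: queue=[F] q_used=0 → run F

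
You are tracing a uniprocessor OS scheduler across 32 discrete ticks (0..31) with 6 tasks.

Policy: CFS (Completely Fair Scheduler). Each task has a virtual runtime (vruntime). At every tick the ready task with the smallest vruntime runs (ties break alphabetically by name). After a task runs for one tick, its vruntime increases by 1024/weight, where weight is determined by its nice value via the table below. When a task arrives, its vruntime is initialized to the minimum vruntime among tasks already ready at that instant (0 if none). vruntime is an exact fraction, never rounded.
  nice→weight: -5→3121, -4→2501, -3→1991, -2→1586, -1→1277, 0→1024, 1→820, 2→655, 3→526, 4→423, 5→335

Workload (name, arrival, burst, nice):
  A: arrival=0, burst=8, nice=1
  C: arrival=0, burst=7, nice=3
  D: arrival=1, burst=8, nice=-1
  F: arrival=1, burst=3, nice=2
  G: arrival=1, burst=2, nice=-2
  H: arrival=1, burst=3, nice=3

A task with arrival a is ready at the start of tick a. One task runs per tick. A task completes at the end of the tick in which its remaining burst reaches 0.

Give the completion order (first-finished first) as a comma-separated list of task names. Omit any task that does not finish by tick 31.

completion order = G, F, H, D, A, C

t=0: vr[A=0 C=0] → run A
t=1: vr[A=256/205 C=0 D=0 F=0 G=0 H=0] → run C
t=2: vr[A=256/205 C=512/263 D=0 F=0 G=0 H=0] → run D
t=3: vr[A=256/205 C=512/263 D=1024/1277 F=0 G=0 H=0] → run F
t=4: vr[A=256/205 C=512/263 D=1024/1277 F=1024/655 G=0 H=0] → run G
t=5: vr[A=256/205 C=512/263 D=1024/1277 F=1024/655 G=512/793 H=0] → run H
t=6: vr[A=256/205 C=512/263 D=1024/1277 F=1024/655 G=512/793 H=512/263] → run G
t=7: vr[A=256/205 C=512/263 D=1024/1277 F=1024/655 H=512/263] → run D
t=8: vr[A=256/205 C=512/263 D=2048/1277 F=1024/655 H=512/263] → run A
t=9: vr[A=512/205 C=512/263 D=2048/1277 F=1024/655 H=512/263] → run F
t=10: vr[A=512/205 C=512/263 D=2048/1277 F=2048/655 H=512/263] → run D
t=11: vr[A=512/205 C=512/263 D=3072/1277 F=2048/655 H=512/263] → run C
t=12: vr[A=512/205 C=1024/263 D=3072/1277 F=2048/655 H=512/263] → run H
t=13: vr[A=512/205 C=1024/263 D=3072/1277 F=2048/655 H=1024/263] → run D
t=14: vr[A=512/205 C=1024/263 D=4096/1277 F=2048/655 H=1024/263] → run A
t=15: vr[A=768/205 C=1024/263 D=4096/1277 F=2048/655 H=1024/263] → run F
t=16: vr[A=768/205 C=1024/263 D=4096/1277 H=1024/263] → run D
t=17: vr[A=768/205 C=1024/263 D=5120/1277 H=1024/263] → run A
t=18: vr[A=1024/205 C=1024/263 D=5120/1277 H=1024/263] → run C
t=19: vr[A=1024/205 C=1536/263 D=5120/1277 H=1024/263] → run H
t=20: vr[A=1024/205 C=1536/263 D=5120/1277] → run D
t=21: vr[A=1024/205 C=1536/263 D=6144/1277] → run D
t=22: vr[A=1024/205 C=1536/263 D=7168/1277] → run A
t=23: vr[A=256/41 C=1536/263 D=7168/1277] → run D
t=24: vr[A=256/41 C=1536/263] → run C
t=25: vr[A=256/41 C=2048/263] → run A
t=26: vr[A=1536/205 C=2048/263] → run A
t=27: vr[A=1792/205 C=2048/263] → run C
t=28: vr[A=1792/205 C=2560/263] → run A
t=29: vr[C=2560/263] → run C
t=30: vr[C=3072/263] → run C
t=31: (idle)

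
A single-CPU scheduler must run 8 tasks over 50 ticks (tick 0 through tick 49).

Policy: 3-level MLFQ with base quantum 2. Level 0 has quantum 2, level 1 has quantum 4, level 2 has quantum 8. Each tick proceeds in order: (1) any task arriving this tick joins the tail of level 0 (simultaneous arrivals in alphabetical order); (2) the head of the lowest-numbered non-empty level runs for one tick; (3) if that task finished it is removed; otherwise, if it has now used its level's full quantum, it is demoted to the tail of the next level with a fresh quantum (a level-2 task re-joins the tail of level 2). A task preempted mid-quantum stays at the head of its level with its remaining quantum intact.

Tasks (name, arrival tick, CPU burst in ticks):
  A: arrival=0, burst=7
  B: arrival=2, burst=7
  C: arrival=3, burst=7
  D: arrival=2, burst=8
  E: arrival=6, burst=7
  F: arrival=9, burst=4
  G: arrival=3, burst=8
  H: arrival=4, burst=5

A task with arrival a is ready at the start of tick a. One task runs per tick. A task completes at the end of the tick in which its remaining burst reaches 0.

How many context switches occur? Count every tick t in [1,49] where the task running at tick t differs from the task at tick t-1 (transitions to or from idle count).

t=0: L0/L1/L2 = A/-/- → run A
t=1: L0/L1/L2 = A/-/- → run A
t=2: L0/L1/L2 = BD/A/- → run B
t=3: L0/L1/L2 = BDCG/A/- → run B
t=4: L0/L1/L2 = DCGH/AB/- → run D
t=5: L0/L1/L2 = DCGH/AB/- → run D
t=6: L0/L1/L2 = CGHE/ABD/- → run C
t=7: L0/L1/L2 = CGHE/ABD/- → run C
t=8: L0/L1/L2 = GHE/ABDC/- → run G
t=9: L0/L1/L2 = GHEF/ABDC/- → run G
t=10: L0/L1/L2 = HEF/ABDCG/- → run H
t=11: L0/L1/L2 = HEF/ABDCG/- → run H
t=12: L0/L1/L2 = EF/ABDCGH/- → run E
t=13: L0/L1/L2 = EF/ABDCGH/- → run E
t=14: L0/L1/L2 = F/ABDCGHE/- → run F
t=15: L0/L1/L2 = F/ABDCGHE/- → run F
t=16: L0/L1/L2 = -/ABDCGHEF/- → run A
t=17: L0/L1/L2 = -/ABDCGHEF/- → run A
t=18: L0/L1/L2 = -/ABDCGHEF/- → run A
t=19: L0/L1/L2 = -/ABDCGHEF/- → run A
t=20: L0/L1/L2 = -/BDCGHEF/A → run B
t=21: L0/L1/L2 = -/BDCGHEF/A → run B
t=22: L0/L1/L2 = -/BDCGHEF/A → run B
t=23: L0/L1/L2 = -/BDCGHEF/A → run B
t=24: L0/L1/L2 = -/DCGHEF/AB → run D
t=25: L0/L1/L2 = -/DCGHEF/AB → run D
t=26: L0/L1/L2 = -/DCGHEF/AB → run D
t=27: L0/L1/L2 = -/DCGHEF/AB → run D
t=28: L0/L1/L2 = -/CGHEF/ABD → run C
t=29: L0/L1/L2 = -/CGHEF/ABD → run C
t=30: L0/L1/L2 = -/CGHEF/ABD → run C
t=31: L0/L1/L2 = -/CGHEF/ABD → run C
t=32: L0/L1/L2 = -/GHEF/ABDC → run G
t=33: L0/L1/L2 = -/GHEF/ABDC → run G
t=34: L0/L1/L2 = -/GHEF/ABDC → run G
t=35: L0/L1/L2 = -/GHEF/ABDC → run G
t=36: L0/L1/L2 = -/HEF/ABDCG → run H
t=37: L0/L1/L2 = -/HEF/ABDCG → run H
t=38: L0/L1/L2 = -/HEF/ABDCG → run H
t=39: L0/L1/L2 = -/EF/ABDCG → run E
t=40: L0/L1/L2 = -/EF/ABDCG → run E
t=41: L0/L1/L2 = -/EF/ABDCG → run E
t=42: L0/L1/L2 = -/EF/ABDCG → run E
t=43: L0/L1/L2 = -/F/ABDCGE → run F
t=44: L0/L1/L2 = -/F/ABDCGE → run F
t=45: L0/L1/L2 = -/-/ABDCGE → run A
t=46: L0/L1/L2 = -/-/BDCGE → run B
t=47: L0/L1/L2 = -/-/DCGE → run D
t=48: L0/L1/L2 = -/-/DCGE → run D
t=49: L0/L1/L2 = -/-/CGE → run C

context switches = 19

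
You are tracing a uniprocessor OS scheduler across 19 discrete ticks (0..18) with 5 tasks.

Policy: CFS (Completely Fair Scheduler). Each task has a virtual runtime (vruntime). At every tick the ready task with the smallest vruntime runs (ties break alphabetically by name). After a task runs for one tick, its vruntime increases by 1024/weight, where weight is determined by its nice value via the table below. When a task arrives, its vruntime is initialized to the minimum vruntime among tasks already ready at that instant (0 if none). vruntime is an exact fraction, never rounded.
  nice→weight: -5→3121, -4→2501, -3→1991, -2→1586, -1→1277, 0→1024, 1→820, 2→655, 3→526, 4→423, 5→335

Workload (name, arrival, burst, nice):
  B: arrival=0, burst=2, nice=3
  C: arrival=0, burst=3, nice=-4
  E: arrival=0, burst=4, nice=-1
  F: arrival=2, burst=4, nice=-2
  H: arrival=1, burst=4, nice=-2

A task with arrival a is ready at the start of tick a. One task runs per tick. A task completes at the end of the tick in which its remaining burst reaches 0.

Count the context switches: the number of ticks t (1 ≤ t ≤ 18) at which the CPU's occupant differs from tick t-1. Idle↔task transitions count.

context switches = 17

t=0: vr[B=0 C=0 E=0] → run B
t=1: vr[B=512/263 C=0 E=0 H=0] → run C
t=2: vr[B=512/263 C=1024/2501 E=0 F=0 H=0] → run E
t=3: vr[B=512/263 C=1024/2501 E=1024/1277 F=0 H=0] → run F
t=4: vr[B=512/263 C=1024/2501 E=1024/1277 F=512/793 H=0] → run H
t=5: vr[B=512/263 C=1024/2501 E=1024/1277 F=512/793 H=512/793] → run C
t=6: vr[B=512/263 C=2048/2501 E=1024/1277 F=512/793 H=512/793] → run F
t=7: vr[B=512/263 C=2048/2501 E=1024/1277 F=1024/793 H=512/793] → run H
t=8: vr[B=512/263 C=2048/2501 E=1024/1277 F=1024/793 H=1024/793] → run E
t=9: vr[B=512/263 C=2048/2501 E=2048/1277 F=1024/793 H=1024/793] → run C
t=10: vr[B=512/263 E=2048/1277 F=1024/793 H=1024/793] → run F
t=11: vr[B=512/263 E=2048/1277 F=1536/793 H=1024/793] → run H
t=12: vr[B=512/263 E=2048/1277 F=1536/793 H=1536/793] → run E
t=13: vr[B=512/263 E=3072/1277 F=1536/793 H=1536/793] → run F
t=14: vr[B=512/263 E=3072/1277 H=1536/793] → run H
t=15: vr[B=512/263 E=3072/1277] → run B
t=16: vr[E=3072/1277] → run E
t=17: (idle)
t=18: (idle)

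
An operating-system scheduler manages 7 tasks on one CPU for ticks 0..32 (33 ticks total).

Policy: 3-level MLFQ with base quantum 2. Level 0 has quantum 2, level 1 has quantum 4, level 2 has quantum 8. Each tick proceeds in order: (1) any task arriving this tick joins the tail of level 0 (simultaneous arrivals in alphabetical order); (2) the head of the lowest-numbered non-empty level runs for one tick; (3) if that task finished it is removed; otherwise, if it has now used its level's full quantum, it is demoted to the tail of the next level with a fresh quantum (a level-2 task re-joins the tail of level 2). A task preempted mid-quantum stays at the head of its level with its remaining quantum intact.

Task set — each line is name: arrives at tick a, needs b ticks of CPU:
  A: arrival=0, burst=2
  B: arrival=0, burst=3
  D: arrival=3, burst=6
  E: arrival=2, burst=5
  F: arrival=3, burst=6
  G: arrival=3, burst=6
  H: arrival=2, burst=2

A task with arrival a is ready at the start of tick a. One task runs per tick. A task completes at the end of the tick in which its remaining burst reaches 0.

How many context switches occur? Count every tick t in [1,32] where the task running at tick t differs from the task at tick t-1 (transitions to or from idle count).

context switches = 12

t=0: L0/L1/L2 = AB/-/- → run A
t=1: L0/L1/L2 = AB/-/- → run A
t=2: L0/L1/L2 = BEH/-/- → run B
t=3: L0/L1/L2 = BEHDFG/-/- → run B
t=4: L0/L1/L2 = EHDFG/B/- → run E
t=5: L0/L1/L2 = EHDFG/B/- → run E
t=6: L0/L1/L2 = HDFG/BE/- → run H
t=7: L0/L1/L2 = HDFG/BE/- → run H
t=8: L0/L1/L2 = DFG/BE/- → run D
t=9: L0/L1/L2 = DFG/BE/- → run D
t=10: L0/L1/L2 = FG/BED/- → run F
t=11: L0/L1/L2 = FG/BED/- → run F
t=12: L0/L1/L2 = G/BEDF/- → run G
t=13: L0/L1/L2 = G/BEDF/- → run G
t=14: L0/L1/L2 = -/BEDFG/- → run B
t=15: L0/L1/L2 = -/EDFG/- → run E
t=16: L0/L1/L2 = -/EDFG/- → run E
t=17: L0/L1/L2 = -/EDFG/- → run E
t=18: L0/L1/L2 = -/DFG/- → run D
t=19: L0/L1/L2 = -/DFG/- → run D
t=20: L0/L1/L2 = -/DFG/- → run D
t=21: L0/L1/L2 = -/DFG/- → run D
t=22: L0/L1/L2 = -/FG/- → run F
t=23: L0/L1/L2 = -/FG/- → run F
t=24: L0/L1/L2 = -/FG/- → run F
t=25: L0/L1/L2 = -/FG/- → run F
t=26: L0/L1/L2 = -/G/- → run G
t=27: L0/L1/L2 = -/G/- → run G
t=28: L0/L1/L2 = -/G/- → run G
t=29: L0/L1/L2 = -/G/- → run G
t=30: (idle)
t=31: (idle)
t=32: (idle)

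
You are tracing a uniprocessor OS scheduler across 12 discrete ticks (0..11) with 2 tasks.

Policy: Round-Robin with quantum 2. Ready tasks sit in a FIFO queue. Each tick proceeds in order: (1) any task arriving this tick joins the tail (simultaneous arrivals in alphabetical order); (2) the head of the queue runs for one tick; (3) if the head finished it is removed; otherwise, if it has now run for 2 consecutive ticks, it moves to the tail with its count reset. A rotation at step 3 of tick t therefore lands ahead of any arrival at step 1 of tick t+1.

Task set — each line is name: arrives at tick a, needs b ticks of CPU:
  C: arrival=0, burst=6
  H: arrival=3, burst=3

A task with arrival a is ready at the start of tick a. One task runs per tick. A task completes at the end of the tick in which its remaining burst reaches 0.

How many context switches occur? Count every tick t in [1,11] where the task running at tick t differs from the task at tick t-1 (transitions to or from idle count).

context switches = 4

t=0: queue=[C] q_used=0 → run C
t=1: queue=[C] q_used=1 → run C
t=2: queue=[C] q_used=0 → run C
t=3: queue=[C,H] q_used=1 → run C
t=4: queue=[H,C] q_used=0 → run H
t=5: queue=[H,C] q_used=1 → run H
t=6: queue=[C,H] q_used=0 → run C
t=7: queue=[C,H] q_used=1 → run C
t=8: queue=[H] q_used=0 → run H
t=9: (idle)
t=10: (idle)
t=11: (idle)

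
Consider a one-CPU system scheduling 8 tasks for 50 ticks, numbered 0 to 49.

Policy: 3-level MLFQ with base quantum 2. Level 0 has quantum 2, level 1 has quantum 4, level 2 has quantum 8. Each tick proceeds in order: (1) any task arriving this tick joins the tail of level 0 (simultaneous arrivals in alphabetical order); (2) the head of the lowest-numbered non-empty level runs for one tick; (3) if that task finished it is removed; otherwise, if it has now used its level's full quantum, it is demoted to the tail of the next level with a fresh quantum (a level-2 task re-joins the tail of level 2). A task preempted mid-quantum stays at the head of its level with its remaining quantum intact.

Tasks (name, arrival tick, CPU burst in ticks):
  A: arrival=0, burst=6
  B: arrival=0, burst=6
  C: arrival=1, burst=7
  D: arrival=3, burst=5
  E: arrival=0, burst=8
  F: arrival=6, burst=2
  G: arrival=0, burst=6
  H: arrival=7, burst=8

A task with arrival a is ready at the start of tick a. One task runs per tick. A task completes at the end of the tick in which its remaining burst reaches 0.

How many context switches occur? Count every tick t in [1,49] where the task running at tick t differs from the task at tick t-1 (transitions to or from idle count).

t=0: L0/L1/L2 = ABEG/-/- → run A
t=1: L0/L1/L2 = ABEGC/-/- → run A
t=2: L0/L1/L2 = BEGC/A/- → run B
t=3: L0/L1/L2 = BEGCD/A/- → run B
t=4: L0/L1/L2 = EGCD/AB/- → run E
t=5: L0/L1/L2 = EGCD/AB/- → run E
t=6: L0/L1/L2 = GCDF/ABE/- → run G
t=7: L0/L1/L2 = GCDFH/ABE/- → run G
t=8: L0/L1/L2 = CDFH/ABEG/- → run C
t=9: L0/L1/L2 = CDFH/ABEG/- → run C
t=10: L0/L1/L2 = DFH/ABEGC/- → run D
t=11: L0/L1/L2 = DFH/ABEGC/- → run D
t=12: L0/L1/L2 = FH/ABEGCD/- → run F
t=13: L0/L1/L2 = FH/ABEGCD/- → run F
t=14: L0/L1/L2 = H/ABEGCD/- → run H
t=15: L0/L1/L2 = H/ABEGCD/- → run H
t=16: L0/L1/L2 = -/ABEGCDH/- → run A
t=17: L0/L1/L2 = -/ABEGCDH/- → run A
t=18: L0/L1/L2 = -/ABEGCDH/- → run A
t=19: L0/L1/L2 = -/ABEGCDH/- → run A
t=20: L0/L1/L2 = -/BEGCDH/- → run B
t=21: L0/L1/L2 = -/BEGCDH/- → run B
t=22: L0/L1/L2 = -/BEGCDH/- → run B
t=23: L0/L1/L2 = -/BEGCDH/- → run B
t=24: L0/L1/L2 = -/EGCDH/- → run E
t=25: L0/L1/L2 = -/EGCDH/- → run E
t=26: L0/L1/L2 = -/EGCDH/- → run E
t=27: L0/L1/L2 = -/EGCDH/- → run E
t=28: L0/L1/L2 = -/GCDH/E → run G
t=29: L0/L1/L2 = -/GCDH/E → run G
t=30: L0/L1/L2 = -/GCDH/E → run G
t=31: L0/L1/L2 = -/GCDH/E → run G
t=32: L0/L1/L2 = -/CDH/E → run C
t=33: L0/L1/L2 = -/CDH/E → run C
t=34: L0/L1/L2 = -/CDH/E → run C
t=35: L0/L1/L2 = -/CDH/E → run C
t=36: L0/L1/L2 = -/DH/EC → run D
t=37: L0/L1/L2 = -/DH/EC → run D
t=38: L0/L1/L2 = -/DH/EC → run D
t=39: L0/L1/L2 = -/H/EC → run H
t=40: L0/L1/L2 = -/H/EC → run H
t=41: L0/L1/L2 = -/H/EC → run H
t=42: L0/L1/L2 = -/H/EC → run H
t=43: L0/L1/L2 = -/-/ECH → run E
t=44: L0/L1/L2 = -/-/ECH → run E
t=45: L0/L1/L2 = -/-/CH → run C
t=46: L0/L1/L2 = -/-/H → run H
t=47: L0/L1/L2 = -/-/H → run H
t=48: (idle)
t=49: (idle)

context switches = 18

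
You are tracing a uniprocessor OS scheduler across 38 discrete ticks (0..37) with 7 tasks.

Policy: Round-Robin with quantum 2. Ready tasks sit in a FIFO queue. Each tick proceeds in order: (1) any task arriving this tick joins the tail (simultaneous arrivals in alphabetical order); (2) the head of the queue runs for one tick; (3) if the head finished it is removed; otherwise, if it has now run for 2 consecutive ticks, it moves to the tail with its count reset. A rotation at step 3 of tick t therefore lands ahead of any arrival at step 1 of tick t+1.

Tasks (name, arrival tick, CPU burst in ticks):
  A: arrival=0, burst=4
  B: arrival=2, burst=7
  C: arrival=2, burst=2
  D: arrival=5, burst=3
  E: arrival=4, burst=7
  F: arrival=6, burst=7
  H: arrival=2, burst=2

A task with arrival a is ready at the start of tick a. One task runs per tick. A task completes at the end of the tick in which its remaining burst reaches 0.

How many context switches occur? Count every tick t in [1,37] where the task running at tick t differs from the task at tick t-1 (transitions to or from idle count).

t=0: queue=[A] q_used=0 → run A
t=1: queue=[A] q_used=1 → run A
t=2: queue=[A,B,C,H] q_used=0 → run A
t=3: queue=[A,B,C,H] q_used=1 → run A
t=4: queue=[B,C,H,E] q_used=0 → run B
t=5: queue=[B,C,H,E,D] q_used=1 → run B
t=6: queue=[C,H,E,D,B,F] q_used=0 → run C
t=7: queue=[C,H,E,D,B,F] q_used=1 → run C
t=8: queue=[H,E,D,B,F] q_used=0 → run H
t=9: queue=[H,E,D,B,F] q_used=1 → run H
t=10: queue=[E,D,B,F] q_used=0 → run E
t=11: queue=[E,D,B,F] q_used=1 → run E
t=12: queue=[D,B,F,E] q_used=0 → run D
t=13: queue=[D,B,F,E] q_used=1 → run D
t=14: queue=[B,F,E,D] q_used=0 → run B
t=15: queue=[B,F,E,D] q_used=1 → run B
t=16: queue=[F,E,D,B] q_used=0 → run F
t=17: queue=[F,E,D,B] q_used=1 → run F
t=18: queue=[E,D,B,F] q_used=0 → run E
t=19: queue=[E,D,B,F] q_used=1 → run E
t=20: queue=[D,B,F,E] q_used=0 → run D
t=21: queue=[B,F,E] q_used=0 → run B
t=22: queue=[B,F,E] q_used=1 → run B
t=23: queue=[F,E,B] q_used=0 → run F
t=24: queue=[F,E,B] q_used=1 → run F
t=25: queue=[E,B,F] q_used=0 → run E
t=26: queue=[E,B,F] q_used=1 → run E
t=27: queue=[B,F,E] q_used=0 → run B
t=28: queue=[F,E] q_used=0 → run F
t=29: queue=[F,E] q_used=1 → run F
t=30: queue=[E,F] q_used=0 → run E
t=31: queue=[F] q_used=0 → run F
t=32: (idle)
t=33: (idle)
t=34: (idle)
t=35: (idle)
t=36: (idle)
t=37: (idle)

context switches = 17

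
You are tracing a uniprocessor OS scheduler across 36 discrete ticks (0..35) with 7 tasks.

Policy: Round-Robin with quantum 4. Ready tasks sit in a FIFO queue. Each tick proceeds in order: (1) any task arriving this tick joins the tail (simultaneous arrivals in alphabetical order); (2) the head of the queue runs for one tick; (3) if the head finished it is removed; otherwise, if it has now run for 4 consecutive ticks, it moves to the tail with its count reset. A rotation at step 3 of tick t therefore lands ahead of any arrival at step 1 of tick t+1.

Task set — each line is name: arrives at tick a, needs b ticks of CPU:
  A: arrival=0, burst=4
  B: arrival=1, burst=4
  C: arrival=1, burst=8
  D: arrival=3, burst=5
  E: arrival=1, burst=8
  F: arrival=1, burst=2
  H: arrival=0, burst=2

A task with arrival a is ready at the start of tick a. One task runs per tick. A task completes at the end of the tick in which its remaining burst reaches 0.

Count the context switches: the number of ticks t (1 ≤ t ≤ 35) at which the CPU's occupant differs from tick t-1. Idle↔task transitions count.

t=0: queue=[A,H] q_used=0 → run A
t=1: queue=[A,H,B,C,E,F] q_used=1 → run A
t=2: queue=[A,H,B,C,E,F] q_used=2 → run A
t=3: queue=[A,H,B,C,E,F,D] q_used=3 → run A
t=4: queue=[H,B,C,E,F,D] q_used=0 → run H
t=5: queue=[H,B,C,E,F,D] q_used=1 → run H
t=6: queue=[B,C,E,F,D] q_used=0 → run B
t=7: queue=[B,C,E,F,D] q_used=1 → run B
t=8: queue=[B,C,E,F,D] q_used=2 → run B
t=9: queue=[B,C,E,F,D] q_used=3 → run B
t=10: queue=[C,E,F,D] q_used=0 → run C
t=11: queue=[C,E,F,D] q_used=1 → run C
t=12: queue=[C,E,F,D] q_used=2 → run C
t=13: queue=[C,E,F,D] q_used=3 → run C
t=14: queue=[E,F,D,C] q_used=0 → run E
t=15: queue=[E,F,D,C] q_used=1 → run E
t=16: queue=[E,F,D,C] q_used=2 → run E
t=17: queue=[E,F,D,C] q_used=3 → run E
t=18: queue=[F,D,C,E] q_used=0 → run F
t=19: queue=[F,D,C,E] q_used=1 → run F
t=20: queue=[D,C,E] q_used=0 → run D
t=21: queue=[D,C,E] q_used=1 → run D
t=22: queue=[D,C,E] q_used=2 → run D
t=23: queue=[D,C,E] q_used=3 → run D
t=24: queue=[C,E,D] q_used=0 → run C
t=25: queue=[C,E,D] q_used=1 → run C
t=26: queue=[C,E,D] q_used=2 → run C
t=27: queue=[C,E,D] q_used=3 → run C
t=28: queue=[E,D] q_used=0 → run E
t=29: queue=[E,D] q_used=1 → run E
t=30: queue=[E,D] q_used=2 → run E
t=31: queue=[E,D] q_used=3 → run E
t=32: queue=[D] q_used=0 → run D
t=33: (idle)
t=34: (idle)
t=35: (idle)

context switches = 10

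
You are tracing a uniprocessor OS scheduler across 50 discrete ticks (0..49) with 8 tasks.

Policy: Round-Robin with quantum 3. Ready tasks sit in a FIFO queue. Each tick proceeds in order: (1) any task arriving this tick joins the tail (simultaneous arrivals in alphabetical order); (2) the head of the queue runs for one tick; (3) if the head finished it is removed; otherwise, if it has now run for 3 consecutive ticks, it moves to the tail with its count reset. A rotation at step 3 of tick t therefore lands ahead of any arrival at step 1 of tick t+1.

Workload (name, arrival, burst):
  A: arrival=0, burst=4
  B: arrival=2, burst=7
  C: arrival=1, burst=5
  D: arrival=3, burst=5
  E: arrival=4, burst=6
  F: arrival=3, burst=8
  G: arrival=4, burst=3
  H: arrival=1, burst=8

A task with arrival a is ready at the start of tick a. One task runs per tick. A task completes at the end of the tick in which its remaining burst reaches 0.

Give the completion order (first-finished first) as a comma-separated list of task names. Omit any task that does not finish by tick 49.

completion order = A, G, C, D, E, H, B, F

t=0: queue=[A] q_used=0 → run A
t=1: queue=[A,C,H] q_used=1 → run A
t=2: queue=[A,C,H,B] q_used=2 → run A
t=3: queue=[C,H,B,A,D,F] q_used=0 → run C
t=4: queue=[C,H,B,A,D,F,E,G] q_used=1 → run C
t=5: queue=[C,H,B,A,D,F,E,G] q_used=2 → run C
t=6: queue=[H,B,A,D,F,E,G,C] q_used=0 → run H
t=7: queue=[H,B,A,D,F,E,G,C] q_used=1 → run H
t=8: queue=[H,B,A,D,F,E,G,C] q_used=2 → run H
t=9: queue=[B,A,D,F,E,G,C,H] q_used=0 → run B
t=10: queue=[B,A,D,F,E,G,C,H] q_used=1 → run B
t=11: queue=[B,A,D,F,E,G,C,H] q_used=2 → run B
t=12: queue=[A,D,F,E,G,C,H,B] q_used=0 → run A
t=13: queue=[D,F,E,G,C,H,B] q_used=0 → run D
t=14: queue=[D,F,E,G,C,H,B] q_used=1 → run D
t=15: queue=[D,F,E,G,C,H,B] q_used=2 → run D
t=16: queue=[F,E,G,C,H,B,D] q_used=0 → run F
t=17: queue=[F,E,G,C,H,B,D] q_used=1 → run F
t=18: queue=[F,E,G,C,H,B,D] q_used=2 → run F
t=19: queue=[E,G,C,H,B,D,F] q_used=0 → run E
t=20: queue=[E,G,C,H,B,D,F] q_used=1 → run E
t=21: queue=[E,G,C,H,B,D,F] q_used=2 → run E
t=22: queue=[G,C,H,B,D,F,E] q_used=0 → run G
t=23: queue=[G,C,H,B,D,F,E] q_used=1 → run G
t=24: queue=[G,C,H,B,D,F,E] q_used=2 → run G
t=25: queue=[C,H,B,D,F,E] q_used=0 → run C
t=26: queue=[C,H,B,D,F,E] q_used=1 → run C
t=27: queue=[H,B,D,F,E] q_used=0 → run H
t=28: queue=[H,B,D,F,E] q_used=1 → run H
t=29: queue=[H,B,D,F,E] q_used=2 → run H
t=30: queue=[B,D,F,E,H] q_used=0 → run B
t=31: queue=[B,D,F,E,H] q_used=1 → run B
t=32: queue=[B,D,F,E,H] q_used=2 → run B
t=33: queue=[D,F,E,H,B] q_used=0 → run D
t=34: queue=[D,F,E,H,B] q_used=1 → run D
t=35: queue=[F,E,H,B] q_used=0 → run F
t=36: queue=[F,E,H,B] q_used=1 → run F
t=37: queue=[F,E,H,B] q_used=2 → run F
t=38: queue=[E,H,B,F] q_used=0 → run E
t=39: queue=[E,H,B,F] q_used=1 → run E
t=40: queue=[E,H,B,F] q_used=2 → run E
t=41: queue=[H,B,F] q_used=0 → run H
t=42: queue=[H,B,F] q_used=1 → run H
t=43: queue=[B,F] q_used=0 → run B
t=44: queue=[F] q_used=0 → run F
t=45: queue=[F] q_used=1 → run F
t=46: (idle)
t=47: (idle)
t=48: (idle)
t=49: (idle)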